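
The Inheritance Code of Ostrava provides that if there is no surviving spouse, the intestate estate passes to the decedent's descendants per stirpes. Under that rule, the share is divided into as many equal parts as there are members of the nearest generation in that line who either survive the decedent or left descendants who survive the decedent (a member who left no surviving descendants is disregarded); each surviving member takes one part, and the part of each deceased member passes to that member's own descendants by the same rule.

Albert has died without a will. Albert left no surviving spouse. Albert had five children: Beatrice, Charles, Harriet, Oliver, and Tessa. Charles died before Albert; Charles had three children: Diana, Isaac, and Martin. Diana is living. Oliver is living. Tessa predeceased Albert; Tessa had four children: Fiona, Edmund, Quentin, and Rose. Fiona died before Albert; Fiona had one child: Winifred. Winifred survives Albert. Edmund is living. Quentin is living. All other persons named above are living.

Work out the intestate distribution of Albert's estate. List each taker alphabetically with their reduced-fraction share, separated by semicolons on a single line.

Beatrice 1/5; Diana 1/15; Edmund 1/20; Harriet 1/5; Isaac 1/15; Martin 1/15; Oliver 1/5; Quentin 1/20; Rose 1/20; Winifred 1/20

There is no surviving spouse, so the entire estate passes to Albert's descendants per stirpes.
The estate is divided into 5 equal shares of 1/5 among Beatrice, Charles, Harriet, Oliver, Tessa.
Beatrice is living and takes 1/5.
Charles predeceased; the 1/5 allotted to Charles's branch passes to Charles's issue by representation.
The 1/5 is divided into 3 equal shares of 1/15 among Diana, Isaac, Martin.
Diana is living and takes 1/15.
Isaac is living and takes 1/15.
Martin is living and takes 1/15.
Harriet is living and takes 1/5.
Oliver is living and takes 1/5.
Tessa predeceased; the 1/5 allotted to Tessa's branch passes to Tessa's issue by representation.
The 1/5 is divided into 4 equal shares of 1/20 among Fiona, Edmund, Quentin, Rose.
Fiona predeceased; the 1/20 allotted to Fiona's branch passes to Fiona's issue by representation.
Winifred is the sole taker at this level and receives the full 1/20.
Edmund is living and takes 1/20.
Quentin is living and takes 1/20.
Rose is living and takes 1/20.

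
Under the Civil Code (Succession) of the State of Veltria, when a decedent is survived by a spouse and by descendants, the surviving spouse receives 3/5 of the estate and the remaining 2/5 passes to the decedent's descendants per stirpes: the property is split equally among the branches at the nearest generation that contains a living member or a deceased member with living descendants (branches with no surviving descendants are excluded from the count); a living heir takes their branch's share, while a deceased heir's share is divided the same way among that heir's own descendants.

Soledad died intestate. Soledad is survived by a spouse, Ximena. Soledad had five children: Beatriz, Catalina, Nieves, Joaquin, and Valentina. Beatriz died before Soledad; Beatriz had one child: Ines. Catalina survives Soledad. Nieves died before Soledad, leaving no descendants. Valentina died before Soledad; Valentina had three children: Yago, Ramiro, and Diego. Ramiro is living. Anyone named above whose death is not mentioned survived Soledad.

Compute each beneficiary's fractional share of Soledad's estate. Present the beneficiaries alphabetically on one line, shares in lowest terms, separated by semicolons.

Catalina 1/10; Diego 1/30; Ines 1/10; Joaquin 1/10; Ramiro 1/30; Ximena 3/5; Yago 1/30

Ximena, as surviving spouse, takes 3/5.
The remaining 2/5 passes to Soledad's descendants per stirpes.
Nieves left no surviving issue, so that branch lapses and is disregarded.
The 2/5 is divided into 4 equal shares of 1/10 among Beatriz, Catalina, Joaquin, Valentina.
Beatriz predeceased; the 1/10 allotted to Beatriz's branch passes to Beatriz's issue by representation.
Ines is the sole taker at this level and receives the full 1/10.
Catalina is living and takes 1/10.
Joaquin is living and takes 1/10.
Valentina predeceased; the 1/10 allotted to Valentina's branch passes to Valentina's issue by representation.
The 1/10 is divided into 3 equal shares of 1/30 among Yago, Ramiro, Diego.
Yago is living and takes 1/30.
Ramiro is living and takes 1/30.
Diego is living and takes 1/30.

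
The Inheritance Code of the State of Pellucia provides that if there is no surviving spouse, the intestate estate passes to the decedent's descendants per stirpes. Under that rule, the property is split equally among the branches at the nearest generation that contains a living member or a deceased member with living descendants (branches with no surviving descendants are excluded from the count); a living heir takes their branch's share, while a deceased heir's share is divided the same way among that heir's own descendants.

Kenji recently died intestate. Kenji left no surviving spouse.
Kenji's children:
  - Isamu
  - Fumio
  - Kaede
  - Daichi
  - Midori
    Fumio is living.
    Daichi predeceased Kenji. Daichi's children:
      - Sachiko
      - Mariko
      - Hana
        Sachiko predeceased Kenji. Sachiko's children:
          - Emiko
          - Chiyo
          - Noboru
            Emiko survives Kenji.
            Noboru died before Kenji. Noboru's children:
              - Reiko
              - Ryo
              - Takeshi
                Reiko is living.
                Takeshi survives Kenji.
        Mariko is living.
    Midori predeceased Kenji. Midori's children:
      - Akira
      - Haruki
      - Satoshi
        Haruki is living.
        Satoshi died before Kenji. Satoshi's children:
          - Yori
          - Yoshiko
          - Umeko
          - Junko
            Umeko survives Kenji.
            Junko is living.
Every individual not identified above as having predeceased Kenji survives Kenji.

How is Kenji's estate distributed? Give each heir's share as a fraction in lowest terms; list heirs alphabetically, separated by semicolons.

There is no surviving spouse, so the entire estate passes to Kenji's descendants per stirpes.
The estate is divided into 5 equal shares of 1/5 among Isamu, Fumio, Kaede, Daichi, Midori.
Isamu is living and takes 1/5.
Fumio is living and takes 1/5.
Kaede is living and takes 1/5.
Daichi predeceased; the 1/5 allotted to Daichi's branch passes to Daichi's issue by representation.
The 1/5 is divided into 3 equal shares of 1/15 among Sachiko, Mariko, Hana.
Sachiko predeceased; the 1/15 allotted to Sachiko's branch passes to Sachiko's issue by representation.
The 1/15 is divided into 3 equal shares of 1/45 among Emiko, Chiyo, Noboru.
Emiko is living and takes 1/45.
Chiyo is living and takes 1/45.
Noboru predeceased; the 1/45 allotted to Noboru's branch passes to Noboru's issue by representation.
The 1/45 is divided into 3 equal shares of 1/135 among Reiko, Ryo, Takeshi.
Reiko is living and takes 1/135.
Ryo is living and takes 1/135.
Takeshi is living and takes 1/135.
Mariko is living and takes 1/15.
Hana is living and takes 1/15.
Midori predeceased; the 1/5 allotted to Midori's branch passes to Midori's issue by representation.
The 1/5 is divided into 3 equal shares of 1/15 among Akira, Haruki, Satoshi.
Akira is living and takes 1/15.
Haruki is living and takes 1/15.
Satoshi predeceased; the 1/15 allotted to Satoshi's branch passes to Satoshi's issue by representation.
The 1/15 is divided into 4 equal shares of 1/60 among Yori, Yoshiko, Umeko, Junko.
Yori is living and takes 1/60.
Yoshiko is living and takes 1/60.
Umeko is living and takes 1/60.
Junko is living and takes 1/60.

Akira 1/15; Chiyo 1/45; Emiko 1/45; Fumio 1/5; Hana 1/15; Haruki 1/15; Isamu 1/5; Junko 1/60; Kaede 1/5; Mariko 1/15; Reiko 1/135; Ryo 1/135; Takeshi 1/135; Umeko 1/60; Yori 1/60; Yoshiko 1/60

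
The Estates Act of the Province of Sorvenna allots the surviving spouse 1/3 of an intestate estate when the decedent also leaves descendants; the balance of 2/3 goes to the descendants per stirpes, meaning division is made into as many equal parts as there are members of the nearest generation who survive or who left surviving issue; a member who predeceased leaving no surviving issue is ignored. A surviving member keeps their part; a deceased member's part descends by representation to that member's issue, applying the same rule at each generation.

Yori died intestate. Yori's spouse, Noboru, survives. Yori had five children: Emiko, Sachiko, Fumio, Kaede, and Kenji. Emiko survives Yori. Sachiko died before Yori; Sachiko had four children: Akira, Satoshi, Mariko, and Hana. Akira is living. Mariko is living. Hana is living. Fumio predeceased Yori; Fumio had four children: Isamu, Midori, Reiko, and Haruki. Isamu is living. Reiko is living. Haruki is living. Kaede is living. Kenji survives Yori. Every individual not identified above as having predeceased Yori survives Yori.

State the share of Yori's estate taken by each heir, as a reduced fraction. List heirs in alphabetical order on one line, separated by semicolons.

Akira 1/30; Emiko 2/15; Hana 1/30; Haruki 1/30; Isamu 1/30; Kaede 2/15; Kenji 2/15; Mariko 1/30; Midori 1/30; Noboru 1/3; Reiko 1/30; Satoshi 1/30

Noboru, as surviving spouse, takes 1/3.
The remaining 2/3 passes to Yori's descendants per stirpes.
The 2/3 is divided into 5 equal shares of 2/15 among Emiko, Sachiko, Fumio, Kaede, Kenji.
Emiko is living and takes 2/15.
Sachiko predeceased; the 2/15 allotted to Sachiko's branch passes to Sachiko's issue by representation.
The 2/15 is divided into 4 equal shares of 1/30 among Akira, Satoshi, Mariko, Hana.
Akira is living and takes 1/30.
Satoshi is living and takes 1/30.
Mariko is living and takes 1/30.
Hana is living and takes 1/30.
Fumio predeceased; the 2/15 allotted to Fumio's branch passes to Fumio's issue by representation.
The 2/15 is divided into 4 equal shares of 1/30 among Isamu, Midori, Reiko, Haruki.
Isamu is living and takes 1/30.
Midori is living and takes 1/30.
Reiko is living and takes 1/30.
Haruki is living and takes 1/30.
Kaede is living and takes 2/15.
Kenji is living and takes 2/15.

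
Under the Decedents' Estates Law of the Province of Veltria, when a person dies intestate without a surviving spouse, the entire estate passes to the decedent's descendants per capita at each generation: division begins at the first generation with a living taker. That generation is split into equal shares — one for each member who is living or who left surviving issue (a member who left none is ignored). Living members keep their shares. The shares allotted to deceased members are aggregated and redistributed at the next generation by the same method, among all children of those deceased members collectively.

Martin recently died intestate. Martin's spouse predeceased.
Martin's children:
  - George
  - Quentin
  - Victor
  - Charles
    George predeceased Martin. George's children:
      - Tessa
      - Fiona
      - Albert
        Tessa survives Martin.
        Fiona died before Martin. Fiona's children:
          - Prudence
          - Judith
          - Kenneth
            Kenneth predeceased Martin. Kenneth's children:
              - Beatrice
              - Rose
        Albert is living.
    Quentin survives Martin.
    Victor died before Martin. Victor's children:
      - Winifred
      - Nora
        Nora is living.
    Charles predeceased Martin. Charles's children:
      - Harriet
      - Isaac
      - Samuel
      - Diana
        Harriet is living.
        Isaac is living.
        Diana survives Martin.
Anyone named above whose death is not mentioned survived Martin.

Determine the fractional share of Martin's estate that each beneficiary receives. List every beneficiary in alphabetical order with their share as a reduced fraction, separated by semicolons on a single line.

Albert 1/12; Beatrice 1/72; Diana 1/12; Harriet 1/12; Isaac 1/12; Judith 1/36; Nora 1/12; Prudence 1/36; Quentin 1/4; Rose 1/72; Samuel 1/12; Tessa 1/12; Winifred 1/12

There is no surviving spouse, so the entire estate passes to Martin's descendants per capita at each generation.
At generation 1 (George, Quentin, Victor, Charles) there are 4 shares of (1)/4 = 1/4 each.
Living: Quentin — each takes 1/4.
Deceased: George, Victor, and Charles. Their combined 3/4 is pooled and carried to generation 2.
At generation 2 (Tessa, Fiona, Albert, Winifred, Nora, Harriet, Isaac, Samuel, Diana) there are 9 shares of (3/4)/9 = 1/12 each.
Living: Tessa, Albert, Winifred, Nora, Harriet, Isaac, Samuel, and Diana — each takes 1/12.
Deceased: Fiona. That 1/12 share is carried to generation 3.
At generation 3 (Prudence, Judith, Kenneth) there are 3 shares of (1/12)/3 = 1/36 each.
Living: Prudence and Judith — each takes 1/36.
Deceased: Kenneth. That 1/36 share is carried to generation 4.
At generation 4 (Beatrice, Rose) there are 2 shares of (1/36)/2 = 1/72 each.
Living: Beatrice and Rose — each takes 1/72.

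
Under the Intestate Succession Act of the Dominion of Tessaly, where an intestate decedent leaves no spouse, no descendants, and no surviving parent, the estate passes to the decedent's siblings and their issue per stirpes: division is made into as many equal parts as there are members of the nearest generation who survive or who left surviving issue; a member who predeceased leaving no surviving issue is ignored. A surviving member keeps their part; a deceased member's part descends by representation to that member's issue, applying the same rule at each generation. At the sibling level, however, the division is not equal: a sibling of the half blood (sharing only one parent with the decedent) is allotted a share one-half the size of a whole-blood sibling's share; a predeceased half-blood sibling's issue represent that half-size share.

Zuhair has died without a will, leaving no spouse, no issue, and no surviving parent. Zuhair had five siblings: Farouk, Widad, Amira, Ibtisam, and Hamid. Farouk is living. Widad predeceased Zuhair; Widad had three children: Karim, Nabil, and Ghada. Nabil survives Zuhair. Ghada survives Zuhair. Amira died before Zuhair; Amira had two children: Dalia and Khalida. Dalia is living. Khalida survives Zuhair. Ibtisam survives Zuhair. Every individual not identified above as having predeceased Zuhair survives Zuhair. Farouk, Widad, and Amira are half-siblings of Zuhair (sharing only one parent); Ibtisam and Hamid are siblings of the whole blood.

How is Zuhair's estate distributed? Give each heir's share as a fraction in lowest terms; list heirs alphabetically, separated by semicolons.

Dalia 1/14; Farouk 1/7; Ghada 1/21; Hamid 2/7; Ibtisam 2/7; Karim 1/21; Khalida 1/14; Nabil 1/21

No spouse, descendants, or parent survives, so the estate passes to Zuhair's siblings per stirpes.
Half-blood siblings count for one-half the weight of whole-blood siblings at the initial division.
Dividing 1 in proportion to weights (total weight 7/2): Farouk (weight 1/2) → 1/7; Widad (weight 1/2) → 1/7; Amira (weight 1/2) → 1/7; Ibtisam (weight 1) → 2/7; Hamid (weight 1) → 2/7.
Farouk is living and takes 1/7.
Widad predeceased; the 1/7 allotted to Widad's branch passes to Widad's issue by representation.
The 1/7 is divided into 3 equal shares of 1/21 among Karim, Nabil, Ghada.
Karim is living and takes 1/21.
Nabil is living and takes 1/21.
Ghada is living and takes 1/21.
Amira predeceased; the 1/7 allotted to Amira's branch passes to Amira's issue by representation.
The 1/7 is divided into 2 equal shares of 1/14 among Dalia, Khalida.
Dalia is living and takes 1/14.
Khalida is living and takes 1/14.
Ibtisam is living and takes 2/7.
Hamid is living and takes 2/7.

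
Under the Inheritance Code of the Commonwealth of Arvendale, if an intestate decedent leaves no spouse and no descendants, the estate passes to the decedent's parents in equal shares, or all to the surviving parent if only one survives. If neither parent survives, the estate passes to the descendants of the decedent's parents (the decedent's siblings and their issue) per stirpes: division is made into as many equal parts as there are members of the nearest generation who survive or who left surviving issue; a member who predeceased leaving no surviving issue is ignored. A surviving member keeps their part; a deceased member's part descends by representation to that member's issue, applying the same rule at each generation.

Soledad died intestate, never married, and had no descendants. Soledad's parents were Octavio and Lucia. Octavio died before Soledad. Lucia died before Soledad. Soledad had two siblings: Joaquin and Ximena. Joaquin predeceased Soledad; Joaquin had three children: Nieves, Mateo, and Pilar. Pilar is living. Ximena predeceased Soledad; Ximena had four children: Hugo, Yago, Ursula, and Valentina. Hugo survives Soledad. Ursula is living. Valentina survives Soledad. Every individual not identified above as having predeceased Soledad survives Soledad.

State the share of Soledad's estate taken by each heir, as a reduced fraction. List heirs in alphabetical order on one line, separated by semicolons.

Neither parent survives and there are no descendants, so the estate passes to Soledad's siblings and their issue per stirpes.
The estate is divided into 2 equal shares of 1/2 among Joaquin, Ximena.
Joaquin predeceased; the 1/2 allotted to Joaquin's branch passes to Joaquin's issue by representation.
The 1/2 is divided into 3 equal shares of 1/6 among Nieves, Mateo, Pilar.
Nieves is living and takes 1/6.
Mateo is living and takes 1/6.
Pilar is living and takes 1/6.
Ximena predeceased; the 1/2 allotted to Ximena's branch passes to Ximena's issue by representation.
The 1/2 is divided into 4 equal shares of 1/8 among Hugo, Yago, Ursula, Valentina.
Hugo is living and takes 1/8.
Yago is living and takes 1/8.
Ursula is living and takes 1/8.
Valentina is living and takes 1/8.

Hugo 1/8; Mateo 1/6; Nieves 1/6; Pilar 1/6; Ursula 1/8; Valentina 1/8; Yago 1/8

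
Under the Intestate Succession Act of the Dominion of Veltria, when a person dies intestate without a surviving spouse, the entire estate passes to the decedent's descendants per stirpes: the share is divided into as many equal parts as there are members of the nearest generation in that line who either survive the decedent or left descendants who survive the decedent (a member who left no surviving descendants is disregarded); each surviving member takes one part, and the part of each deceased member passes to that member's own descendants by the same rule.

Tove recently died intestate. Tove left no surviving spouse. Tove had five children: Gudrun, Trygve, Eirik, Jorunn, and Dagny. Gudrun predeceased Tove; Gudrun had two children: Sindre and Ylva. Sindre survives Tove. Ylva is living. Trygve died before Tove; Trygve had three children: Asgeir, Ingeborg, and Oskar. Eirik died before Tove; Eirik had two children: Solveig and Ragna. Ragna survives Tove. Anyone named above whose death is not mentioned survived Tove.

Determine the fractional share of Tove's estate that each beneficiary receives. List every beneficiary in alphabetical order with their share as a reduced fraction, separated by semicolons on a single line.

There is no surviving spouse, so the entire estate passes to Tove's descendants per stirpes.
The estate is divided into 5 equal shares of 1/5 among Gudrun, Trygve, Eirik, Jorunn, Dagny.
Gudrun predeceased; the 1/5 allotted to Gudrun's branch passes to Gudrun's issue by representation.
The 1/5 is divided into 2 equal shares of 1/10 among Sindre, Ylva.
Sindre is living and takes 1/10.
Ylva is living and takes 1/10.
Trygve predeceased; the 1/5 allotted to Trygve's branch passes to Trygve's issue by representation.
The 1/5 is divided into 3 equal shares of 1/15 among Asgeir, Ingeborg, Oskar.
Asgeir is living and takes 1/15.
Ingeborg is living and takes 1/15.
Oskar is living and takes 1/15.
Eirik predeceased; the 1/5 allotted to Eirik's branch passes to Eirik's issue by representation.
The 1/5 is divided into 2 equal shares of 1/10 among Solveig, Ragna.
Solveig is living and takes 1/10.
Ragna is living and takes 1/10.
Jorunn is living and takes 1/5.
Dagny is living and takes 1/5.

Asgeir 1/15; Dagny 1/5; Ingeborg 1/15; Jorunn 1/5; Oskar 1/15; Ragna 1/10; Sindre 1/10; Solveig 1/10; Ylva 1/10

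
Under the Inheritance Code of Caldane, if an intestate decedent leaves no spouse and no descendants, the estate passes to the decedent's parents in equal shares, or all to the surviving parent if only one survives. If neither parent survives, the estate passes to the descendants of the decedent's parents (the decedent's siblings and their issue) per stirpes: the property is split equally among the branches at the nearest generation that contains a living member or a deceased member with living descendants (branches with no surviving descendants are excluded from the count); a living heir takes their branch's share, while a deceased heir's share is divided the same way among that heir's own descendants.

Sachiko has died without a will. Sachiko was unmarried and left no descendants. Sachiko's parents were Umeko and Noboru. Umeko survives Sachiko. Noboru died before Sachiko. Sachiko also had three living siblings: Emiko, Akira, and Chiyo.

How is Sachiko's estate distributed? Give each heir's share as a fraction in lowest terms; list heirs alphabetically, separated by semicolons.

Umeko 1

Only one parent, Umeko, survives, so Umeko takes the entire estate. The siblings take nothing because a surviving parent has priority.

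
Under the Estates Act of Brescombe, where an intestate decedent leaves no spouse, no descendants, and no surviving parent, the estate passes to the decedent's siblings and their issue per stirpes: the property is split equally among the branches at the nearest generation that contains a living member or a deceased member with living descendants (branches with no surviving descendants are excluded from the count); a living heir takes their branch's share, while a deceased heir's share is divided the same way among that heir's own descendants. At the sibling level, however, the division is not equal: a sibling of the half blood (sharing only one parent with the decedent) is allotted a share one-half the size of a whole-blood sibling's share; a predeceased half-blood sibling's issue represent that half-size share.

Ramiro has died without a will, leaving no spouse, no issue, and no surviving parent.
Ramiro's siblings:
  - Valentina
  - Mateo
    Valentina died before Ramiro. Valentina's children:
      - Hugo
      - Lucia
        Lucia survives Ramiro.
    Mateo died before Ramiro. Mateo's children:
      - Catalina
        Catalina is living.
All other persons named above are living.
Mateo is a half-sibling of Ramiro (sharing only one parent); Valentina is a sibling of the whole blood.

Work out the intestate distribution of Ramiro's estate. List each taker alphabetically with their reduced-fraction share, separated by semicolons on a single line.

No spouse, descendants, or parent survives, so the estate passes to Ramiro's siblings per stirpes.
Half-blood siblings count for one-half the weight of whole-blood siblings at the initial division.
Dividing 1 in proportion to weights (total weight 3/2): Valentina (weight 1) → 2/3; Mateo (weight 1/2) → 1/3.
Valentina predeceased; the 2/3 allotted to Valentina's branch passes to Valentina's issue by representation.
The 2/3 is divided into 2 equal shares of 1/3 among Hugo, Lucia.
Hugo is living and takes 1/3.
Lucia is living and takes 1/3.
Mateo predeceased; the 1/3 allotted to Mateo's branch passes to Mateo's issue by representation.
Catalina is the sole taker at this level and receives the full 1/3.

Catalina 1/3; Hugo 1/3; Lucia 1/3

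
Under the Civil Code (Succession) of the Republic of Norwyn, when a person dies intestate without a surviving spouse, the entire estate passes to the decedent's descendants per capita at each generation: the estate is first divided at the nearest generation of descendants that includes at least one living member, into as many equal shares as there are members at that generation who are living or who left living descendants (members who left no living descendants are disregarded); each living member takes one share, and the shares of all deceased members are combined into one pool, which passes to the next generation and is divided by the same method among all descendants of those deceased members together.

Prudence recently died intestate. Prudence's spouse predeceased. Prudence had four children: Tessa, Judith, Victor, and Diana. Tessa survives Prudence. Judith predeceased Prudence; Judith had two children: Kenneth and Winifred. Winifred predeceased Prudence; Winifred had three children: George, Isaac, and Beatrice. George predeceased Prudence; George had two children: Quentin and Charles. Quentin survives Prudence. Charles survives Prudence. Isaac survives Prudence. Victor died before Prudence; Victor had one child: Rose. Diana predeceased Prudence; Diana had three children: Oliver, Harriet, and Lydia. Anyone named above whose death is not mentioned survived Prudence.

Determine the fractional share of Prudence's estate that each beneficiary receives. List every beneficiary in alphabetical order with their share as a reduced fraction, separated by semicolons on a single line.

Beatrice 1/24; Charles 1/48; Harriet 1/8; Isaac 1/24; Kenneth 1/8; Lydia 1/8; Oliver 1/8; Quentin 1/48; Rose 1/8; Tessa 1/4

There is no surviving spouse, so the entire estate passes to Prudence's descendants per capita at each generation.
At generation 1 (Tessa, Judith, Victor, Diana) there are 4 shares of (1)/4 = 1/4 each.
Living: Tessa — each takes 1/4.
Deceased: Judith, Victor, and Diana. Their combined 3/4 is pooled and carried to generation 2.
At generation 2 (Kenneth, Winifred, Rose, Oliver, Harriet, Lydia) there are 6 shares of (3/4)/6 = 1/8 each.
Living: Kenneth, Rose, Oliver, Harriet, and Lydia — each takes 1/8.
Deceased: Winifred. That 1/8 share is carried to generation 3.
At generation 3 (George, Isaac, Beatrice) there are 3 shares of (1/8)/3 = 1/24 each.
Living: Isaac and Beatrice — each takes 1/24.
Deceased: George. That 1/24 share is carried to generation 4.
At generation 4 (Quentin, Charles) there are 2 shares of (1/24)/2 = 1/48 each.
Living: Quentin and Charles — each takes 1/48.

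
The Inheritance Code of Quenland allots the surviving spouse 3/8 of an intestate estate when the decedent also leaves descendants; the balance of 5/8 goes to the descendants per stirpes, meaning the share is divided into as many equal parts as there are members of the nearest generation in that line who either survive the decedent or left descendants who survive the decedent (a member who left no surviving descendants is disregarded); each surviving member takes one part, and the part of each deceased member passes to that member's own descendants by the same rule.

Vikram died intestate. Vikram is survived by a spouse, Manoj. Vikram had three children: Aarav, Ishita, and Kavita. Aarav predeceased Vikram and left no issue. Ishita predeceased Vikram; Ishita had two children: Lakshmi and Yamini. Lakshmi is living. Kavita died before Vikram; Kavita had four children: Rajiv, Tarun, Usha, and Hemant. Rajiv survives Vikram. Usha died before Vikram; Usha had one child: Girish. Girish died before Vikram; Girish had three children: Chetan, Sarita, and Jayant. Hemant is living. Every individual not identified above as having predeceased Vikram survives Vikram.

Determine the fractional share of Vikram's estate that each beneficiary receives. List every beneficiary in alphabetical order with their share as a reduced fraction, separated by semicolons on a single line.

Manoj, as surviving spouse, takes 3/8.
The remaining 5/8 passes to Vikram's descendants per stirpes.
Aarav left no surviving issue, so that branch lapses and is disregarded.
The 5/8 is divided into 2 equal shares of 5/16 among Ishita, Kavita.
Ishita predeceased; the 5/16 allotted to Ishita's branch passes to Ishita's issue by representation.
The 5/16 is divided into 2 equal shares of 5/32 among Lakshmi, Yamini.
Lakshmi is living and takes 5/32.
Yamini is living and takes 5/32.
Kavita predeceased; the 5/16 allotted to Kavita's branch passes to Kavita's issue by representation.
The 5/16 is divided into 4 equal shares of 5/64 among Rajiv, Tarun, Usha, Hemant.
Rajiv is living and takes 5/64.
Tarun is living and takes 5/64.
Usha predeceased; the 5/64 allotted to Usha's branch passes to Usha's issue by representation.
Girish's line is the sole branch at this level, so the full 5/64 passes to Girish's issue by representation.
The 5/64 is divided into 3 equal shares of 5/192 among Chetan, Sarita, Jayant.
Chetan is living and takes 5/192.
Sarita is living and takes 5/192.
Jayant is living and takes 5/192.
Hemant is living and takes 5/64.

Chetan 5/192; Hemant 5/64; Jayant 5/192; Lakshmi 5/32; Manoj 3/8; Rajiv 5/64; Sarita 5/192; Tarun 5/64; Yamini 5/32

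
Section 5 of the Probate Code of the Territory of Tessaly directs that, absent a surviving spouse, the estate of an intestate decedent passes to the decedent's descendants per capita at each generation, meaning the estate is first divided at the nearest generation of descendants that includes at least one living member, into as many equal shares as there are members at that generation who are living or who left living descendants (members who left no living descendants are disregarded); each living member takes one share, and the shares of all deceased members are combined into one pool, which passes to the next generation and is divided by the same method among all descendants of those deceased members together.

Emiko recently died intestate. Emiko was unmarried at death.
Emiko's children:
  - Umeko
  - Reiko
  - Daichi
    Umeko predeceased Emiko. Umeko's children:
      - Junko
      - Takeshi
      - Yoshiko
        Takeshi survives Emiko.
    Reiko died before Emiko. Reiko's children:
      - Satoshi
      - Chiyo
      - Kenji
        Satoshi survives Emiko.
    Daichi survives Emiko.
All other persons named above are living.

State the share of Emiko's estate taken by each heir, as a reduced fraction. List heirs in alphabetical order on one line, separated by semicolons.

Chiyo 1/9; Daichi 1/3; Junko 1/9; Kenji 1/9; Satoshi 1/9; Takeshi 1/9; Yoshiko 1/9

There is no surviving spouse, so the entire estate passes to Emiko's descendants per capita at each generation.
At generation 1 (Umeko, Reiko, Daichi) there are 3 shares of (1)/3 = 1/3 each.
Living: Daichi — each takes 1/3.
Deceased: Umeko and Reiko. Their combined 2/3 is pooled and carried to generation 2.
At generation 2 (Junko, Takeshi, Yoshiko, Satoshi, Chiyo, Kenji) there are 6 shares of (2/3)/6 = 1/9 each.
Living: Junko, Takeshi, Yoshiko, Satoshi, Chiyo, and Kenji — each takes 1/9.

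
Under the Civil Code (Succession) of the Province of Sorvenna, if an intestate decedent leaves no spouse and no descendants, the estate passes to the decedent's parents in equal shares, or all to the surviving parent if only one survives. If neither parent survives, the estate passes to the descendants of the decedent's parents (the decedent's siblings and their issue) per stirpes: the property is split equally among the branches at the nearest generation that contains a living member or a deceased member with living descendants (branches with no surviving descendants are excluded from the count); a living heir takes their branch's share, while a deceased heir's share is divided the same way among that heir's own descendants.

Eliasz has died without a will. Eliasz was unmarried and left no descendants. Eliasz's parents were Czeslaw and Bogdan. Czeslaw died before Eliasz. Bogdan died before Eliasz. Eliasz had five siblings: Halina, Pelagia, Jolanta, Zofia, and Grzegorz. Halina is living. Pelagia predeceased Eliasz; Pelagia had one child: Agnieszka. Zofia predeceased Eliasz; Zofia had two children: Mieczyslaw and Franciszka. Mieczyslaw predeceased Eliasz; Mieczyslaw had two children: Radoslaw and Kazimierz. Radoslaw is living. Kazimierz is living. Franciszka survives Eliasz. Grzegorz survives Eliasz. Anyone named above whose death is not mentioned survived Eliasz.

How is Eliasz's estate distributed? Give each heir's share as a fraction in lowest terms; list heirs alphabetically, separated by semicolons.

Neither parent survives and there are no descendants, so the estate passes to Eliasz's siblings and their issue per stirpes.
The estate is divided into 5 equal shares of 1/5 among Halina, Pelagia, Jolanta, Zofia, Grzegorz.
Halina is living and takes 1/5.
Pelagia predeceased; the 1/5 allotted to Pelagia's branch passes to Pelagia's issue by representation.
Agnieszka is the sole taker at this level and receives the full 1/5.
Jolanta is living and takes 1/5.
Zofia predeceased; the 1/5 allotted to Zofia's branch passes to Zofia's issue by representation.
The 1/5 is divided into 2 equal shares of 1/10 among Mieczyslaw, Franciszka.
Mieczyslaw predeceased; the 1/10 allotted to Mieczyslaw's branch passes to Mieczyslaw's issue by representation.
The 1/10 is divided into 2 equal shares of 1/20 among Radoslaw, Kazimierz.
Radoslaw is living and takes 1/20.
Kazimierz is living and takes 1/20.
Franciszka is living and takes 1/10.
Grzegorz is living and takes 1/5.

Agnieszka 1/5; Franciszka 1/10; Grzegorz 1/5; Halina 1/5; Jolanta 1/5; Kazimierz 1/20; Radoslaw 1/20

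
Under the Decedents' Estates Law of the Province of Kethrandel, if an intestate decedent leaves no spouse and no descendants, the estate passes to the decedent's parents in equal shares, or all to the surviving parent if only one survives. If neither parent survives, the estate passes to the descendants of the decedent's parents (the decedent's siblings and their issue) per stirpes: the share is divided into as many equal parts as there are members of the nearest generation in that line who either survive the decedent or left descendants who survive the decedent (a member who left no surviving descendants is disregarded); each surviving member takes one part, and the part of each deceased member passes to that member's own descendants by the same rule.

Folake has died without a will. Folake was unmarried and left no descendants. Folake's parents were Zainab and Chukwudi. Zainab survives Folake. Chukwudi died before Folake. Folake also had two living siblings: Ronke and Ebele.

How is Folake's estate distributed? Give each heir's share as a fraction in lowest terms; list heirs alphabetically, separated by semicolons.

Zainab 1

Only one parent, Zainab, survives, so Zainab takes the entire estate. The siblings take nothing because a surviving parent has priority.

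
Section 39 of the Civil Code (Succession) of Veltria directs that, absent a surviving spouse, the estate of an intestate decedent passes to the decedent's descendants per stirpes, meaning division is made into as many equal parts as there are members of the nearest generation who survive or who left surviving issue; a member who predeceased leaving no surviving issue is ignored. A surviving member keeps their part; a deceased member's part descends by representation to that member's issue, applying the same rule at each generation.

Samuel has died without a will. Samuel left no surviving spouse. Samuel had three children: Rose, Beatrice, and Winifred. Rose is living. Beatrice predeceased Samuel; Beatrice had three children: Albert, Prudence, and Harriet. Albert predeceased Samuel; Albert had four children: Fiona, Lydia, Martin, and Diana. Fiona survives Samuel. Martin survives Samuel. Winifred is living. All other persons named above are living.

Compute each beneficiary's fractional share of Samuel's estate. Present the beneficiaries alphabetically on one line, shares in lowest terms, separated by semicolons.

There is no surviving spouse, so the entire estate passes to Samuel's descendants per stirpes.
The estate is divided into 3 equal shares of 1/3 among Rose, Beatrice, Winifred.
Rose is living and takes 1/3.
Beatrice predeceased; the 1/3 allotted to Beatrice's branch passes to Beatrice's issue by representation.
The 1/3 is divided into 3 equal shares of 1/9 among Albert, Prudence, Harriet.
Albert predeceased; the 1/9 allotted to Albert's branch passes to Albert's issue by representation.
The 1/9 is divided into 4 equal shares of 1/36 among Fiona, Lydia, Martin, Diana.
Fiona is living and takes 1/36.
Lydia is living and takes 1/36.
Martin is living and takes 1/36.
Diana is living and takes 1/36.
Prudence is living and takes 1/9.
Harriet is living and takes 1/9.
Winifred is living and takes 1/3.

Diana 1/36; Fiona 1/36; Harriet 1/9; Lydia 1/36; Martin 1/36; Prudence 1/9; Rose 1/3; Winifred 1/3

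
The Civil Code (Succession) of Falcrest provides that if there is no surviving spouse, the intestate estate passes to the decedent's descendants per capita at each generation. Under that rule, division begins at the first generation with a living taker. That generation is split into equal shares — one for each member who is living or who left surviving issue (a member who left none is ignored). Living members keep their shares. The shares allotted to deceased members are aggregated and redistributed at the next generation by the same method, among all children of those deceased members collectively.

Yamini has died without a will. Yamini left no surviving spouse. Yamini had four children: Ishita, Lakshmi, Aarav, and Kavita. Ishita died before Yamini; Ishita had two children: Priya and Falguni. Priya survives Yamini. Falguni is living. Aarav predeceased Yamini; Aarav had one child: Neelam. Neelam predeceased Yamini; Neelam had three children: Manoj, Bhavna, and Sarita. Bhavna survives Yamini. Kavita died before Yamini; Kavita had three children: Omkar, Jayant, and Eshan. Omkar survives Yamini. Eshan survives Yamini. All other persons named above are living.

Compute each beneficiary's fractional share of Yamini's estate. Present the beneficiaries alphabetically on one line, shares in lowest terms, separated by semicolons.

There is no surviving spouse, so the entire estate passes to Yamini's descendants per capita at each generation.
At generation 1 (Ishita, Lakshmi, Aarav, Kavita) there are 4 shares of (1)/4 = 1/4 each.
Living: Lakshmi — each takes 1/4.
Deceased: Ishita, Aarav, and Kavita. Their combined 3/4 is pooled and carried to generation 2.
At generation 2 (Priya, Falguni, Neelam, Omkar, Jayant, Eshan) there are 6 shares of (3/4)/6 = 1/8 each.
Living: Priya, Falguni, Omkar, Jayant, and Eshan — each takes 1/8.
Deceased: Neelam. That 1/8 share is carried to generation 3.
At generation 3 (Manoj, Bhavna, Sarita) there are 3 shares of (1/8)/3 = 1/24 each.
Living: Manoj, Bhavna, and Sarita — each takes 1/24.

Bhavna 1/24; Eshan 1/8; Falguni 1/8; Jayant 1/8; Lakshmi 1/4; Manoj 1/24; Omkar 1/8; Priya 1/8; Sarita 1/24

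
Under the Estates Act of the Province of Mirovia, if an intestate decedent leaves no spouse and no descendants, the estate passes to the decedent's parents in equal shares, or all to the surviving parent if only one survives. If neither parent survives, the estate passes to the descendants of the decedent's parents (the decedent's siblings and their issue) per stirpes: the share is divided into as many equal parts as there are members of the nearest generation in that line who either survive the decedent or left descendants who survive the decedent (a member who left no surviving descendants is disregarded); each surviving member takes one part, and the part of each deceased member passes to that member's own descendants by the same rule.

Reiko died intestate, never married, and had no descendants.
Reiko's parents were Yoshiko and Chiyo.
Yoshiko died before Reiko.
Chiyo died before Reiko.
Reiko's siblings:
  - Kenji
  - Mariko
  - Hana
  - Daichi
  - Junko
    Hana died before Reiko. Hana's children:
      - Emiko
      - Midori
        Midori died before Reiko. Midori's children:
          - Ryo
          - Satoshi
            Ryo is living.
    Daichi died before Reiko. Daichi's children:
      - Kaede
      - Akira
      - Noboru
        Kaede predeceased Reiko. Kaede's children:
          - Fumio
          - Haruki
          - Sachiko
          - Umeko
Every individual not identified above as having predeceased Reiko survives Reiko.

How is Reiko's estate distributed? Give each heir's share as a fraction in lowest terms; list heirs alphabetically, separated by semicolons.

Akira 1/15; Emiko 1/10; Fumio 1/60; Haruki 1/60; Junko 1/5; Kenji 1/5; Mariko 1/5; Noboru 1/15; Ryo 1/20; Sachiko 1/60; Satoshi 1/20; Umeko 1/60

Neither parent survives and there are no descendants, so the estate passes to Reiko's siblings and their issue per stirpes.
The estate is divided into 5 equal shares of 1/5 among Kenji, Mariko, Hana, Daichi, Junko.
Kenji is living and takes 1/5.
Mariko is living and takes 1/5.
Hana predeceased; the 1/5 allotted to Hana's branch passes to Hana's issue by representation.
The 1/5 is divided into 2 equal shares of 1/10 among Emiko, Midori.
Emiko is living and takes 1/10.
Midori predeceased; the 1/10 allotted to Midori's branch passes to Midori's issue by representation.
The 1/10 is divided into 2 equal shares of 1/20 among Ryo, Satoshi.
Ryo is living and takes 1/20.
Satoshi is living and takes 1/20.
Daichi predeceased; the 1/5 allotted to Daichi's branch passes to Daichi's issue by representation.
The 1/5 is divided into 3 equal shares of 1/15 among Kaede, Akira, Noboru.
Kaede predeceased; the 1/15 allotted to Kaede's branch passes to Kaede's issue by representation.
The 1/15 is divided into 4 equal shares of 1/60 among Fumio, Haruki, Sachiko, Umeko.
Fumio is living and takes 1/60.
Haruki is living and takes 1/60.
Sachiko is living and takes 1/60.
Umeko is living and takes 1/60.
Akira is living and takes 1/15.
Noboru is living and takes 1/15.
Junko is living and takes 1/5.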